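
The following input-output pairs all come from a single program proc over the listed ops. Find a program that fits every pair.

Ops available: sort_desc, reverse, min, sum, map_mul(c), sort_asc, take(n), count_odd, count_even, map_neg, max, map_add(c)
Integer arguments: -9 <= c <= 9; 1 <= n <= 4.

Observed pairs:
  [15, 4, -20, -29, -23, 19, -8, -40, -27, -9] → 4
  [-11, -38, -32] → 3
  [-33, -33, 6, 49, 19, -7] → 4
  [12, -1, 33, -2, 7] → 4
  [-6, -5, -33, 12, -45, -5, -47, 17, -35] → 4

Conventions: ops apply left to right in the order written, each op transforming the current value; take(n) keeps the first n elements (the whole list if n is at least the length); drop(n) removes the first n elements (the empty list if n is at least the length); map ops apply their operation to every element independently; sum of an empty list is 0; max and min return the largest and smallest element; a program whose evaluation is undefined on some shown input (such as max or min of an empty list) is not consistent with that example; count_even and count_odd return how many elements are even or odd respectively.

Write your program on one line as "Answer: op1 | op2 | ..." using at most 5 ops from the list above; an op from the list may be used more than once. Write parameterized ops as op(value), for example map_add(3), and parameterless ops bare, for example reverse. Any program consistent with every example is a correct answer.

map_mul(-2) | sort_asc | take(4) | count_even

Check, running the answer program on each example:
  [15, 4, -20, -29, -23, 19, -8, -40, -27, -9] -> [-30, -8, 40, 58, 46, -38, 16, 80, 54, 18] -> [-38, -30, -8, 16, 18, 40, 46, 54, 58, 80] -> [-38, -30, -8, 16] -> 4
  [-11, -38, -32] -> [22, 76, 64] -> [22, 64, 76] -> [22, 64, 76] -> 3
  [-33, -33, 6, 49, 19, -7] -> [66, 66, -12, -98, -38, 14] -> [-98, -38, -12, 14, 66, 66] -> [-98, -38, -12, 14] -> 4
  [12, -1, 33, -2, 7] -> [-24, 2, -66, 4, -14] -> [-66, -24, -14, 2, 4] -> [-66, -24, -14, 2] -> 4
  [-6, -5, -33, 12, -45, -5, -47, 17, -35] -> [12, 10, 66, -24, 90, 10, 94, -34, 70] -> [-34, -24, 10, 10, 12, 66, 70, 90, 94] -> [-34, -24, 10, 10] -> 4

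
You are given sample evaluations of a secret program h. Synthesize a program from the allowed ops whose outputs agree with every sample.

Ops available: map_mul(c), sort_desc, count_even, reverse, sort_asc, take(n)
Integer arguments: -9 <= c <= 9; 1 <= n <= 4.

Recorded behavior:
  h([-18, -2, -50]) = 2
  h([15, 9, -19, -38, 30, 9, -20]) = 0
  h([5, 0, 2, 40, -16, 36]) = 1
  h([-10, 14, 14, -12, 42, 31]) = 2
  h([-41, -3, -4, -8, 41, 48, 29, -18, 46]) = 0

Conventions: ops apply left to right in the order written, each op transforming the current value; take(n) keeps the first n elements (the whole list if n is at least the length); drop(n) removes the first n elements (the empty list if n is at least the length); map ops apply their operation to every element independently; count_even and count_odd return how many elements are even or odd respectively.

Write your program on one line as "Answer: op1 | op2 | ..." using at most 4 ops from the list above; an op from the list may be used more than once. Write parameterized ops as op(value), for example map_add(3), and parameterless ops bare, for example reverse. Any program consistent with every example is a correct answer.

take(2) | sort_desc | map_mul(7) | count_even

Check, running the answer program on each example:
  [-18, -2, -50] -> [-18, -2] -> [-2, -18] -> [-14, -126] -> 2
  [15, 9, -19, -38, 30, 9, -20] -> [15, 9] -> [15, 9] -> [105, 63] -> 0
  [5, 0, 2, 40, -16, 36] -> [5, 0] -> [5, 0] -> [35, 0] -> 1
  [-10, 14, 14, -12, 42, 31] -> [-10, 14] -> [14, -10] -> [98, -70] -> 2
  [-41, -3, -4, -8, 41, 48, 29, -18, 46] -> [-41, -3] -> [-3, -41] -> [-21, -287] -> 0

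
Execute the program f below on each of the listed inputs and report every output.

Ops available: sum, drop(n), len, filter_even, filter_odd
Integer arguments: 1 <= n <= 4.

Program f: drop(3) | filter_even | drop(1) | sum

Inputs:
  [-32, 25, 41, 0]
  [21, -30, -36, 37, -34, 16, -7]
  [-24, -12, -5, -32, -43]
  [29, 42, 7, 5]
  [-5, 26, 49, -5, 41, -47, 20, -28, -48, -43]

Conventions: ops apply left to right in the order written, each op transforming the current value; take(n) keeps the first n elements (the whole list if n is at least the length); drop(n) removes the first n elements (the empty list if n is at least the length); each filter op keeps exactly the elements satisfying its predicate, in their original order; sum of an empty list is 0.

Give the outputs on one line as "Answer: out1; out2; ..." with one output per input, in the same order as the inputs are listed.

Execution, op by op:
  [-32, 25, 41, 0] -> [0] -> [0] -> [] -> 0
  [21, -30, -36, 37, -34, 16, -7] -> [37, -34, 16, -7] -> [-34, 16] -> [16] -> 16
  [-24, -12, -5, -32, -43] -> [-32, -43] -> [-32] -> [] -> 0
  [29, 42, 7, 5] -> [5] -> [] -> [] -> 0
  [-5, 26, 49, -5, 41, -47, 20, -28, -48, -43] -> [-5, 41, -47, 20, -28, -48, -43] -> [20, -28, -48] -> [-28, -48] -> -76

0; 16; 0; 0; -76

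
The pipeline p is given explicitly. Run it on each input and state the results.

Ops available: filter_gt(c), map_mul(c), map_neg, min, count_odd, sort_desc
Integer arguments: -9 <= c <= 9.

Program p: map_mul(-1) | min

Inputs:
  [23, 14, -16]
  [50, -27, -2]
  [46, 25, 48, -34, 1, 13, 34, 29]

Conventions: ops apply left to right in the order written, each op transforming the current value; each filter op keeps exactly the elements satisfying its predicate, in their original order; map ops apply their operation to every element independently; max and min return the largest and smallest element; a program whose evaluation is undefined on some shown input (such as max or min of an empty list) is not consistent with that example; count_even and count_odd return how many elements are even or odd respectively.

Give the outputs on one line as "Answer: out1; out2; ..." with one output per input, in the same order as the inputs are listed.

Execution, op by op:
  [23, 14, -16] -> [-23, -14, 16] -> -23
  [50, -27, -2] -> [-50, 27, 2] -> -50
  [46, 25, 48, -34, 1, 13, 34, 29] -> [-46, -25, -48, 34, -1, -13, -34, -29] -> -48

-23; -50; -48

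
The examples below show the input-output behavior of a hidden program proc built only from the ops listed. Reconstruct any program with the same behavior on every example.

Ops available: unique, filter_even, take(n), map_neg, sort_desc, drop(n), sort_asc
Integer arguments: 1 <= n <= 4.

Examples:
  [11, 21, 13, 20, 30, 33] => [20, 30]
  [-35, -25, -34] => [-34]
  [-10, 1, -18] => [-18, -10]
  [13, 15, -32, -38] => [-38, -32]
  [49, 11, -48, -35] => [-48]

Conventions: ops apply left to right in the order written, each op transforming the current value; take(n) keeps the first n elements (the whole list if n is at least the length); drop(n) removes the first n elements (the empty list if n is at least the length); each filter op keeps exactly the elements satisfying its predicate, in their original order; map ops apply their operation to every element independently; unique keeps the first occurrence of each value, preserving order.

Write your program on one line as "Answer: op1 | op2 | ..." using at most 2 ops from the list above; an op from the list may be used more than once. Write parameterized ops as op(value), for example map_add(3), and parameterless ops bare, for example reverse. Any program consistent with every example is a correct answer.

sort_asc | filter_even

Check, running the answer program on each example:
  [11, 21, 13, 20, 30, 33] -> [11, 13, 20, 21, 30, 33] -> [20, 30]
  [-35, -25, -34] -> [-35, -34, -25] -> [-34]
  [-10, 1, -18] -> [-18, -10, 1] -> [-18, -10]
  [13, 15, -32, -38] -> [-38, -32, 13, 15] -> [-38, -32]
  [49, 11, -48, -35] -> [-48, -35, 11, 49] -> [-48]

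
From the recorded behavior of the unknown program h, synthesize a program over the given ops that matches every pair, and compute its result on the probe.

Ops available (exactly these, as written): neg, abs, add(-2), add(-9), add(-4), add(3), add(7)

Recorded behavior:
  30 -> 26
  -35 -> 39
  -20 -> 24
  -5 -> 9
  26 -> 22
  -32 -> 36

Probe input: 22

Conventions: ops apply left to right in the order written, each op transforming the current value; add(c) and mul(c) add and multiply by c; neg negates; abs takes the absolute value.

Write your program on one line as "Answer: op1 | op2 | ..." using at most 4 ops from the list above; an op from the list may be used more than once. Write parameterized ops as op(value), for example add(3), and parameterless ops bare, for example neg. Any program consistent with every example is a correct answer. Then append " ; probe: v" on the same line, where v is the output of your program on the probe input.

add(-4) | neg | abs ; probe: 18

Check, running the answer program on each example:
  30 -> 26 -> -26 -> 26
  -35 -> -39 -> 39 -> 39
  -20 -> -24 -> 24 -> 24
  -5 -> -9 -> 9 -> 9
  26 -> 22 -> -22 -> 22
  -32 -> -36 -> 36 -> 36
  probe: 22 -> 18 -> -18 -> 18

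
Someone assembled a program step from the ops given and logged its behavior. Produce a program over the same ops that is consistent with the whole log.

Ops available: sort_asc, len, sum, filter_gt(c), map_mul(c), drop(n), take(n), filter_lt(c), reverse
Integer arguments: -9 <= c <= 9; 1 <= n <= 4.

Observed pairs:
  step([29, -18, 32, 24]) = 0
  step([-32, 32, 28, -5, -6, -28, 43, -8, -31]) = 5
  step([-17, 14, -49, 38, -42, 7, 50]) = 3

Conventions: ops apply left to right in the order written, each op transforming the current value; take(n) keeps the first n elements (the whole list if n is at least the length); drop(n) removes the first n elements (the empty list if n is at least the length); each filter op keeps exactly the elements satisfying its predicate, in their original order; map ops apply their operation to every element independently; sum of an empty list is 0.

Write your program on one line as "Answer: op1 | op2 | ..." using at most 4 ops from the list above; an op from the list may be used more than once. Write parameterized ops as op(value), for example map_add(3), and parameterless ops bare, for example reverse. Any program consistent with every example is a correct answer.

drop(4) | sort_asc | reverse | len

Check, running the answer program on each example:
  [29, -18, 32, 24] -> [] -> [] -> [] -> 0
  [-32, 32, 28, -5, -6, -28, 43, -8, -31] -> [-6, -28, 43, -8, -31] -> [-31, -28, -8, -6, 43] -> [43, -6, -8, -28, -31] -> 5
  [-17, 14, -49, 38, -42, 7, 50] -> [-42, 7, 50] -> [-42, 7, 50] -> [50, 7, -42] -> 3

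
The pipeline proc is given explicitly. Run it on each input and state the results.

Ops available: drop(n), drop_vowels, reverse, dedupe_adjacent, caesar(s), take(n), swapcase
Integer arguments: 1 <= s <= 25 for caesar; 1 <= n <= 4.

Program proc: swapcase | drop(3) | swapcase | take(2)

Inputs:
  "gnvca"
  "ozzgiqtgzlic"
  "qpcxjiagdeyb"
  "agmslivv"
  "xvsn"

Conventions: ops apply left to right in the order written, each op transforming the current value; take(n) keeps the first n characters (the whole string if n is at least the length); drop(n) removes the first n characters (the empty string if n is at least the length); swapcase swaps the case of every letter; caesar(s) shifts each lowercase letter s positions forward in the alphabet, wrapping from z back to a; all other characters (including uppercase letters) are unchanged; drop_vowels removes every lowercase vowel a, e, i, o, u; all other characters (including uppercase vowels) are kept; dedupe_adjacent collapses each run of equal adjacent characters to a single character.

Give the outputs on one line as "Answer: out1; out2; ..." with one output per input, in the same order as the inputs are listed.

"ca"; "gi"; "xj"; "sl"; "n"

Execution, op by op:
  "gnvca" -> "GNVCA" -> "CA" -> "ca" -> "ca"
  "ozzgiqtgzlic" -> "OZZGIQTGZLIC" -> "GIQTGZLIC" -> "giqtgzlic" -> "gi"
  "qpcxjiagdeyb" -> "QPCXJIAGDEYB" -> "XJIAGDEYB" -> "xjiagdeyb" -> "xj"
  "agmslivv" -> "AGMSLIVV" -> "SLIVV" -> "slivv" -> "sl"
  "xvsn" -> "XVSN" -> "N" -> "n" -> "n"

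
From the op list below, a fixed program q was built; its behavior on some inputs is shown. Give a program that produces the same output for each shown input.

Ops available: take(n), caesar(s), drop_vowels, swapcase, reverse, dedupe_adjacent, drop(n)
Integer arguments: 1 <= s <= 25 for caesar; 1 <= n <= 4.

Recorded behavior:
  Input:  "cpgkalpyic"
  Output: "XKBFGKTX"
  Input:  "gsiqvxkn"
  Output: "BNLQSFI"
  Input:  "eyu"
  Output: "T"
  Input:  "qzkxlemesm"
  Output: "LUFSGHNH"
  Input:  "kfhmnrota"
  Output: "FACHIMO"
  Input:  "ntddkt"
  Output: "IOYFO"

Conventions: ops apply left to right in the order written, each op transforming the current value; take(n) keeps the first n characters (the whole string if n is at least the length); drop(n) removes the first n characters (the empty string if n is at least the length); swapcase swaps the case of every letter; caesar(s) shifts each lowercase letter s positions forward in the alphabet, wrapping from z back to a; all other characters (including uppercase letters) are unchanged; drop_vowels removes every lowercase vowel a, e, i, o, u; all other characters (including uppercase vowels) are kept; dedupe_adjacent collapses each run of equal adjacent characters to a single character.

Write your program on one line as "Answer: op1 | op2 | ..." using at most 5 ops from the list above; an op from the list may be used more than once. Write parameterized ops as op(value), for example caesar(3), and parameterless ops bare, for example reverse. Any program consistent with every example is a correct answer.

drop_vowels | dedupe_adjacent | caesar(21) | swapcase

Check, running the answer program on each example:
  "cpgkalpyic" -> "cpgklpyc" -> "cpgklpyc" -> "xkbfgktx" -> "XKBFGKTX"
  "gsiqvxkn" -> "gsqvxkn" -> "gsqvxkn" -> "bnlqsfi" -> "BNLQSFI"
  "eyu" -> "y" -> "y" -> "t" -> "T"
  "qzkxlemesm" -> "qzkxlmsm" -> "qzkxlmsm" -> "lufsghnh" -> "LUFSGHNH"
  "kfhmnrota" -> "kfhmnrt" -> "kfhmnrt" -> "fachimo" -> "FACHIMO"
  "ntddkt" -> "ntddkt" -> "ntdkt" -> "ioyfo" -> "IOYFO"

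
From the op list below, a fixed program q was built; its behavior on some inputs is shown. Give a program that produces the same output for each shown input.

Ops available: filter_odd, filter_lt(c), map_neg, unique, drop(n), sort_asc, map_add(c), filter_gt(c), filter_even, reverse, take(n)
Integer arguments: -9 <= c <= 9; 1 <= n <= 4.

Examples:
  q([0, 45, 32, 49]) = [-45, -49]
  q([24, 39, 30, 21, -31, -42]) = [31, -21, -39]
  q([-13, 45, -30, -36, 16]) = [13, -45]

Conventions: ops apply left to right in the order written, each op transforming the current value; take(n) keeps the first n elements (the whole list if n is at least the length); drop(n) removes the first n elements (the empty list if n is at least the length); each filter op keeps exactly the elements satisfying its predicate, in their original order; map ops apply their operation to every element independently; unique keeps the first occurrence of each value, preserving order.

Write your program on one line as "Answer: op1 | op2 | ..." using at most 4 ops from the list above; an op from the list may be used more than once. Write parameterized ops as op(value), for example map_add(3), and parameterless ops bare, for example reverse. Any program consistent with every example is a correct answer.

filter_odd | sort_asc | map_neg

Check, running the answer program on each example:
  [0, 45, 32, 49] -> [45, 49] -> [45, 49] -> [-45, -49]
  [24, 39, 30, 21, -31, -42] -> [39, 21, -31] -> [-31, 21, 39] -> [31, -21, -39]
  [-13, 45, -30, -36, 16] -> [-13, 45] -> [-13, 45] -> [13, -45]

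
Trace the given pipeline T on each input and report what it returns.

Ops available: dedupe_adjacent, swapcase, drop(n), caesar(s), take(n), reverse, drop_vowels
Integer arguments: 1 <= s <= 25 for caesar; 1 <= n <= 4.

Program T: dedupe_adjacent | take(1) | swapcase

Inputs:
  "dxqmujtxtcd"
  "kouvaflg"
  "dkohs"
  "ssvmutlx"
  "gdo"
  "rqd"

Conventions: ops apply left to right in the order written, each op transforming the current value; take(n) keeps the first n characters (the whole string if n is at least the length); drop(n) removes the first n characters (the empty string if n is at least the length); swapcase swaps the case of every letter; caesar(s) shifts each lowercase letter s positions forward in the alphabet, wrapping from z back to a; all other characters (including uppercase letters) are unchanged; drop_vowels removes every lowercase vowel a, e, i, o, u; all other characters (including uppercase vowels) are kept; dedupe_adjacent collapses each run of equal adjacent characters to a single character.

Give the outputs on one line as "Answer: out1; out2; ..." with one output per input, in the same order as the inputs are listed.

"D"; "K"; "D"; "S"; "G"; "R"

Execution, op by op:
  "dxqmujtxtcd" -> "dxqmujtxtcd" -> "d" -> "D"
  "kouvaflg" -> "kouvaflg" -> "k" -> "K"
  "dkohs" -> "dkohs" -> "d" -> "D"
  "ssvmutlx" -> "svmutlx" -> "s" -> "S"
  "gdo" -> "gdo" -> "g" -> "G"
  "rqd" -> "rqd" -> "r" -> "R"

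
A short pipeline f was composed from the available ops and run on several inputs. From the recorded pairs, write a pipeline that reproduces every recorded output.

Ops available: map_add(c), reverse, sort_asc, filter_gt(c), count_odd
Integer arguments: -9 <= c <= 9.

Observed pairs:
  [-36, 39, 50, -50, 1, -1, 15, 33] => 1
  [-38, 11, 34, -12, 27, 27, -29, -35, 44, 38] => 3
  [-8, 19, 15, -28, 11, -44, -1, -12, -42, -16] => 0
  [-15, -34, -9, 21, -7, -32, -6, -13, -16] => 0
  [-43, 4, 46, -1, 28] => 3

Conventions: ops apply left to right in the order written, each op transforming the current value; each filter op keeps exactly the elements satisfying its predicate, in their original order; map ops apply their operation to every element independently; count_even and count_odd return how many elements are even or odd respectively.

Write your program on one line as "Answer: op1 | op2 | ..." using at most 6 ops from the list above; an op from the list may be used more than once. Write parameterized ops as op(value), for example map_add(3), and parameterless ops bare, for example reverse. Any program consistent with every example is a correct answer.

map_add(-7) | sort_asc | filter_gt(-9) | reverse | count_odd

Check, running the answer program on each example:
  [-36, 39, 50, -50, 1, -1, 15, 33] -> [-43, 32, 43, -57, -6, -8, 8, 26] -> [-57, -43, -8, -6, 8, 26, 32, 43] -> [-8, -6, 8, 26, 32, 43] -> [43, 32, 26, 8, -6, -8] -> 1
  [-38, 11, 34, -12, 27, 27, -29, -35, 44, 38] -> [-45, 4, 27, -19, 20, 20, -36, -42, 37, 31] -> [-45, -42, -36, -19, 4, 20, 20, 27, 31, 37] -> [4, 20, 20, 27, 31, 37] -> [37, 31, 27, 20, 20, 4] -> 3
  [-8, 19, 15, -28, 11, -44, -1, -12, -42, -16] -> [-15, 12, 8, -35, 4, -51, -8, -19, -49, -23] -> [-51, -49, -35, -23, -19, -15, -8, 4, 8, 12] -> [-8, 4, 8, 12] -> [12, 8, 4, -8] -> 0
  [-15, -34, -9, 21, -7, -32, -6, -13, -16] -> [-22, -41, -16, 14, -14, -39, -13, -20, -23] -> [-41, -39, -23, -22, -20, -16, -14, -13, 14] -> [14] -> [14] -> 0
  [-43, 4, 46, -1, 28] -> [-50, -3, 39, -8, 21] -> [-50, -8, -3, 21, 39] -> [-8, -3, 21, 39] -> [39, 21, -3, -8] -> 3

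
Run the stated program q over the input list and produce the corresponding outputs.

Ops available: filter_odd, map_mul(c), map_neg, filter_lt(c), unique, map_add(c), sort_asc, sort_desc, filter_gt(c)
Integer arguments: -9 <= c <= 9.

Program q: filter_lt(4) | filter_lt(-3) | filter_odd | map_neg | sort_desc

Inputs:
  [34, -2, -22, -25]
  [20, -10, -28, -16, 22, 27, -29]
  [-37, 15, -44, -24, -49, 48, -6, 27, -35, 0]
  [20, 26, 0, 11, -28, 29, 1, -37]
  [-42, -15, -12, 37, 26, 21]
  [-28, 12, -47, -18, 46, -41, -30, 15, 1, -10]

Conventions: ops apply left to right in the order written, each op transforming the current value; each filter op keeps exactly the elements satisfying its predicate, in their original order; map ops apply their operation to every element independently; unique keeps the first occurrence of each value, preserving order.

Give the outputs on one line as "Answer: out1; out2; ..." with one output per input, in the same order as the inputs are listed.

[25]; [29]; [49, 37, 35]; [37]; [15]; [47, 41]

Execution, op by op:
  [34, -2, -22, -25] -> [-2, -22, -25] -> [-22, -25] -> [-25] -> [25] -> [25]
  [20, -10, -28, -16, 22, 27, -29] -> [-10, -28, -16, -29] -> [-10, -28, -16, -29] -> [-29] -> [29] -> [29]
  [-37, 15, -44, -24, -49, 48, -6, 27, -35, 0] -> [-37, -44, -24, -49, -6, -35, 0] -> [-37, -44, -24, -49, -6, -35] -> [-37, -49, -35] -> [37, 49, 35] -> [49, 37, 35]
  [20, 26, 0, 11, -28, 29, 1, -37] -> [0, -28, 1, -37] -> [-28, -37] -> [-37] -> [37] -> [37]
  [-42, -15, -12, 37, 26, 21] -> [-42, -15, -12] -> [-42, -15, -12] -> [-15] -> [15] -> [15]
  [-28, 12, -47, -18, 46, -41, -30, 15, 1, -10] -> [-28, -47, -18, -41, -30, 1, -10] -> [-28, -47, -18, -41, -30, -10] -> [-47, -41] -> [47, 41] -> [47, 41]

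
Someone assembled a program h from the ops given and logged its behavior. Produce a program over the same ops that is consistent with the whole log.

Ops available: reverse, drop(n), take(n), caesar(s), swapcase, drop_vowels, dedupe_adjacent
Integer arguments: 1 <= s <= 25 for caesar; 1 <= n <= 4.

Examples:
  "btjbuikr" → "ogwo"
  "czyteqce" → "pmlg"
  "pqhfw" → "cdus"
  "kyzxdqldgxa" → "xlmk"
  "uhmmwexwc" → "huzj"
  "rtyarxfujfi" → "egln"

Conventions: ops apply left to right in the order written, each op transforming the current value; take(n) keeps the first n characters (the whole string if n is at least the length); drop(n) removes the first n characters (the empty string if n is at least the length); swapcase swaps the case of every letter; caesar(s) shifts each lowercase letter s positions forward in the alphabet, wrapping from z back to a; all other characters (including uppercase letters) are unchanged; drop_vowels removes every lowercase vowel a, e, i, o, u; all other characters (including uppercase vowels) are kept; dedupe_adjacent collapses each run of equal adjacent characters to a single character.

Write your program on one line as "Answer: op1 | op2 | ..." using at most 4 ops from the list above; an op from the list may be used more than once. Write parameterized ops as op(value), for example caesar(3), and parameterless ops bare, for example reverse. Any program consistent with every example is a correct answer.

caesar(13) | dedupe_adjacent | take(4)

Check, running the answer program on each example:
  "btjbuikr" -> "ogwohvxe" -> "ogwohvxe" -> "ogwo"
  "czyteqce" -> "pmlgrdpr" -> "pmlgrdpr" -> "pmlg"
  "pqhfw" -> "cdusj" -> "cdusj" -> "cdus"
  "kyzxdqldgxa" -> "xlmkqdyqtkn" -> "xlmkqdyqtkn" -> "xlmk"
  "uhmmwexwc" -> "huzzjrkjp" -> "huzjrkjp" -> "huzj"
  "rtyarxfujfi" -> "eglnekshwsv" -> "eglnekshwsv" -> "egln"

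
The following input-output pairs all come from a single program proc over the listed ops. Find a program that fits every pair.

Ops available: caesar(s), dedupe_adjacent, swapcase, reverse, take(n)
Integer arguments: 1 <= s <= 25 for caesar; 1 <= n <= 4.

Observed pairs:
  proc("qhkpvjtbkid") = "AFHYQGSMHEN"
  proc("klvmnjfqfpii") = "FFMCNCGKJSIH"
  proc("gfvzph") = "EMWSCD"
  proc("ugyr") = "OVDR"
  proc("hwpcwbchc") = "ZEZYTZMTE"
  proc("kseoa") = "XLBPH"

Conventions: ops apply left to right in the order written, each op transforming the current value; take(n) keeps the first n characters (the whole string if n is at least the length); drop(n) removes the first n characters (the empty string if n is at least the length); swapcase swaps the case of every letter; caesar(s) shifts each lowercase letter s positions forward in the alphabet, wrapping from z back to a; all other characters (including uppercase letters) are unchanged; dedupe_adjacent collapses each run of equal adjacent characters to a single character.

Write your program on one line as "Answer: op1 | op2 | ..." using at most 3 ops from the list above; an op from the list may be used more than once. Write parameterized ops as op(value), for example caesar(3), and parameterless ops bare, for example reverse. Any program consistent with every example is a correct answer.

reverse | caesar(23) | swapcase

Check, running the answer program on each example:
  "qhkpvjtbkid" -> "dikbtjvpkhq" -> "afhyqgsmhen" -> "AFHYQGSMHEN"
  "klvmnjfqfpii" -> "iipfqfjnmvlk" -> "ffmcncgkjsih" -> "FFMCNCGKJSIH"
  "gfvzph" -> "hpzvfg" -> "emwscd" -> "EMWSCD"
  "ugyr" -> "rygu" -> "ovdr" -> "OVDR"
  "hwpcwbchc" -> "chcbwcpwh" -> "zezytzmte" -> "ZEZYTZMTE"
  "kseoa" -> "aoesk" -> "xlbph" -> "XLBPH"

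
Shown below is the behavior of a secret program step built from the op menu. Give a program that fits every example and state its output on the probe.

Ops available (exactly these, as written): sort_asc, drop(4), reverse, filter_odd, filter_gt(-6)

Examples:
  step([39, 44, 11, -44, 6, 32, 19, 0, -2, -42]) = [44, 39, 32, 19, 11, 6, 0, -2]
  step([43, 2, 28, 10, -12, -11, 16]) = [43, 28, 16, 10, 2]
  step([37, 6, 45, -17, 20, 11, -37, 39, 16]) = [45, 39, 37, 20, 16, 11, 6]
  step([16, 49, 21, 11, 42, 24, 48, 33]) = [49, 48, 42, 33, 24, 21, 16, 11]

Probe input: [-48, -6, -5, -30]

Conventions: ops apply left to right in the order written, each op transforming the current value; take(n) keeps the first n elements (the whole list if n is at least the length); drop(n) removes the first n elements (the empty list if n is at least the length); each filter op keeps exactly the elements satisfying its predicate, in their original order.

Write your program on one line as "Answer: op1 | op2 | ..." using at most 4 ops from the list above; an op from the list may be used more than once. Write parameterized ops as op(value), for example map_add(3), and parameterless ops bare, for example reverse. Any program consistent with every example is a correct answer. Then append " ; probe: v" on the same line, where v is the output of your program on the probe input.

sort_asc | reverse | filter_gt(-6) ; probe: [-5]

Check, running the answer program on each example:
  [39, 44, 11, -44, 6, 32, 19, 0, -2, -42] -> [-44, -42, -2, 0, 6, 11, 19, 32, 39, 44] -> [44, 39, 32, 19, 11, 6, 0, -2, -42, -44] -> [44, 39, 32, 19, 11, 6, 0, -2]
  [43, 2, 28, 10, -12, -11, 16] -> [-12, -11, 2, 10, 16, 28, 43] -> [43, 28, 16, 10, 2, -11, -12] -> [43, 28, 16, 10, 2]
  [37, 6, 45, -17, 20, 11, -37, 39, 16] -> [-37, -17, 6, 11, 16, 20, 37, 39, 45] -> [45, 39, 37, 20, 16, 11, 6, -17, -37] -> [45, 39, 37, 20, 16, 11, 6]
  [16, 49, 21, 11, 42, 24, 48, 33] -> [11, 16, 21, 24, 33, 42, 48, 49] -> [49, 48, 42, 33, 24, 21, 16, 11] -> [49, 48, 42, 33, 24, 21, 16, 11]
  probe: [-48, -6, -5, -30] -> [-48, -30, -6, -5] -> [-5, -6, -30, -48] -> [-5]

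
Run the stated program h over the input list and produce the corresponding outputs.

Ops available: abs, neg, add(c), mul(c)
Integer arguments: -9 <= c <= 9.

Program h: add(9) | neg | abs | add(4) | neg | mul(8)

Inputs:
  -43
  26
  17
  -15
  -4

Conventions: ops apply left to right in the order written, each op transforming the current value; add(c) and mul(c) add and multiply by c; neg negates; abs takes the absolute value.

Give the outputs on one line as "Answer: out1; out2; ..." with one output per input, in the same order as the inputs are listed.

-304; -312; -240; -80; -72

Execution, op by op:
  -43 -> -34 -> 34 -> 34 -> 38 -> -38 -> -304
  26 -> 35 -> -35 -> 35 -> 39 -> -39 -> -312
  17 -> 26 -> -26 -> 26 -> 30 -> -30 -> -240
  -15 -> -6 -> 6 -> 6 -> 10 -> -10 -> -80
  -4 -> 5 -> -5 -> 5 -> 9 -> -9 -> -72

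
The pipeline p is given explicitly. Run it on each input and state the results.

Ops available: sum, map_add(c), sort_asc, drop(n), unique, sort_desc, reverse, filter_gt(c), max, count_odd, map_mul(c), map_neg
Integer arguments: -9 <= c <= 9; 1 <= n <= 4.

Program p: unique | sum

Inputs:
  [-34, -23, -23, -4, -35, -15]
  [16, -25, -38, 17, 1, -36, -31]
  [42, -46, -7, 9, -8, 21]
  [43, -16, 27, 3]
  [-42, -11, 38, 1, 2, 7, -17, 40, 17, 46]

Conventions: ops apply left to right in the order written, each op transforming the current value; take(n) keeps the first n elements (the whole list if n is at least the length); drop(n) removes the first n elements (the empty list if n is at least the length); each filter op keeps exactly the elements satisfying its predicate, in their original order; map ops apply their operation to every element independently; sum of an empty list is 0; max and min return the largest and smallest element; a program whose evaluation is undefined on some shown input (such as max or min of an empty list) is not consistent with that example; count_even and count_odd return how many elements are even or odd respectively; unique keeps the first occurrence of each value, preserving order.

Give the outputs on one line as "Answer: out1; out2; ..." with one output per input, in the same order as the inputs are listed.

-111; -96; 11; 57; 81

Execution, op by op:
  [-34, -23, -23, -4, -35, -15] -> [-34, -23, -4, -35, -15] -> -111
  [16, -25, -38, 17, 1, -36, -31] -> [16, -25, -38, 17, 1, -36, -31] -> -96
  [42, -46, -7, 9, -8, 21] -> [42, -46, -7, 9, -8, 21] -> 11
  [43, -16, 27, 3] -> [43, -16, 27, 3] -> 57
  [-42, -11, 38, 1, 2, 7, -17, 40, 17, 46] -> [-42, -11, 38, 1, 2, 7, -17, 40, 17, 46] -> 81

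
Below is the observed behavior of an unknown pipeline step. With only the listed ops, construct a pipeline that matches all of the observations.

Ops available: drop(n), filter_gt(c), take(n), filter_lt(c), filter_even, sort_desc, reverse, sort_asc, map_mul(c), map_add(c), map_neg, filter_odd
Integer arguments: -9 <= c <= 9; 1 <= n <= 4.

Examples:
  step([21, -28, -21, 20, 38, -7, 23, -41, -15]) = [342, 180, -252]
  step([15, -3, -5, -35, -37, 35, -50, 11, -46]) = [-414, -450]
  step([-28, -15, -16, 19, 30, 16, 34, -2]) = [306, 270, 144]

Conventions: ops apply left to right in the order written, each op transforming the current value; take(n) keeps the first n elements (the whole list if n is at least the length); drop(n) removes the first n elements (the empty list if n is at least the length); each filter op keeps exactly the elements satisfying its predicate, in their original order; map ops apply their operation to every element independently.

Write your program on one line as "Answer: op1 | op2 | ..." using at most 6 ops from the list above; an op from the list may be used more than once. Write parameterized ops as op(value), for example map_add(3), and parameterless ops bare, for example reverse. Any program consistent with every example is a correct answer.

map_mul(9) | reverse | filter_even | sort_desc | take(3)

Check, running the answer program on each example:
  [21, -28, -21, 20, 38, -7, 23, -41, -15] -> [189, -252, -189, 180, 342, -63, 207, -369, -135] -> [-135, -369, 207, -63, 342, 180, -189, -252, 189] -> [342, 180, -252] -> [342, 180, -252] -> [342, 180, -252]
  [15, -3, -5, -35, -37, 35, -50, 11, -46] -> [135, -27, -45, -315, -333, 315, -450, 99, -414] -> [-414, 99, -450, 315, -333, -315, -45, -27, 135] -> [-414, -450] -> [-414, -450] -> [-414, -450]
  [-28, -15, -16, 19, 30, 16, 34, -2] -> [-252, -135, -144, 171, 270, 144, 306, -18] -> [-18, 306, 144, 270, 171, -144, -135, -252] -> [-18, 306, 144, 270, -144, -252] -> [306, 270, 144, -18, -144, -252] -> [306, 270, 144]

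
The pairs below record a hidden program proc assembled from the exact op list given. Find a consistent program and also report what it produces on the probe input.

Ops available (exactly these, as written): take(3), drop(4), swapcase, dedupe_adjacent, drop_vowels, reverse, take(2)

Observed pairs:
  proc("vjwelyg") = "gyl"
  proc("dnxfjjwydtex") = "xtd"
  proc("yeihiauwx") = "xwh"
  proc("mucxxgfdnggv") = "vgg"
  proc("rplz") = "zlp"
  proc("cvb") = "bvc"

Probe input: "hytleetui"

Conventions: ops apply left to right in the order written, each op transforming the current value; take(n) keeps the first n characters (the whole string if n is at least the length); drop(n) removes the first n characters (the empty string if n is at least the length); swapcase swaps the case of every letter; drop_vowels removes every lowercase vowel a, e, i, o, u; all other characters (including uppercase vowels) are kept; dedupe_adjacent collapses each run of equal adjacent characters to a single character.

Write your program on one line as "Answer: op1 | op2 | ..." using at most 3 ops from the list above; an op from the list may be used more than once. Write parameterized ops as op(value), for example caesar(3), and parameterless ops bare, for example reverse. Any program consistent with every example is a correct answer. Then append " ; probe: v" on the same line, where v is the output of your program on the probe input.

drop_vowels | reverse | take(3) ; probe: "tlt"

Check, running the answer program on each example:
  "vjwelyg" -> "vjwlyg" -> "gylwjv" -> "gyl"
  "dnxfjjwydtex" -> "dnxfjjwydtx" -> "xtdywjjfxnd" -> "xtd"
  "yeihiauwx" -> "yhwx" -> "xwhy" -> "xwh"
  "mucxxgfdnggv" -> "mcxxgfdnggv" -> "vggndfgxxcm" -> "vgg"
  "rplz" -> "rplz" -> "zlpr" -> "zlp"
  "cvb" -> "cvb" -> "bvc" -> "bvc"
  probe: "hytleetui" -> "hytlt" -> "tltyh" -> "tlt"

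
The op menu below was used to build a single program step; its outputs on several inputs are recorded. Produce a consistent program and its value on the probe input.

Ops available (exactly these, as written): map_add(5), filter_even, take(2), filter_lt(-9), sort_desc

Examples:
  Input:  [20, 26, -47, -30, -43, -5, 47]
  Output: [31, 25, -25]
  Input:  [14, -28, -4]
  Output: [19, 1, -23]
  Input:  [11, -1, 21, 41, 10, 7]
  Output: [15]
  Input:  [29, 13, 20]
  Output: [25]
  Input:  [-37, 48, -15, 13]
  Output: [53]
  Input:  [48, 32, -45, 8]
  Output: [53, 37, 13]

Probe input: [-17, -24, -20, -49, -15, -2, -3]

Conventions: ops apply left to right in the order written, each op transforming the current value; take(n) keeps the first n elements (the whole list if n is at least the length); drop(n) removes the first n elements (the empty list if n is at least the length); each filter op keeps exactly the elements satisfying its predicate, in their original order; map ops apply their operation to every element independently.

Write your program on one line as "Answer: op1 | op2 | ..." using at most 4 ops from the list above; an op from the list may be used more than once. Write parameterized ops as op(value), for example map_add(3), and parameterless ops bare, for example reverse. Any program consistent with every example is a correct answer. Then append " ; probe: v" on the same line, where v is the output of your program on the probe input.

filter_even | map_add(5) | sort_desc ; probe: [3, -15, -19]

Check, running the answer program on each example:
  [20, 26, -47, -30, -43, -5, 47] -> [20, 26, -30] -> [25, 31, -25] -> [31, 25, -25]
  [14, -28, -4] -> [14, -28, -4] -> [19, -23, 1] -> [19, 1, -23]
  [11, -1, 21, 41, 10, 7] -> [10] -> [15] -> [15]
  [29, 13, 20] -> [20] -> [25] -> [25]
  [-37, 48, -15, 13] -> [48] -> [53] -> [53]
  [48, 32, -45, 8] -> [48, 32, 8] -> [53, 37, 13] -> [53, 37, 13]
  probe: [-17, -24, -20, -49, -15, -2, -3] -> [-24, -20, -2] -> [-19, -15, 3] -> [3, -15, -19]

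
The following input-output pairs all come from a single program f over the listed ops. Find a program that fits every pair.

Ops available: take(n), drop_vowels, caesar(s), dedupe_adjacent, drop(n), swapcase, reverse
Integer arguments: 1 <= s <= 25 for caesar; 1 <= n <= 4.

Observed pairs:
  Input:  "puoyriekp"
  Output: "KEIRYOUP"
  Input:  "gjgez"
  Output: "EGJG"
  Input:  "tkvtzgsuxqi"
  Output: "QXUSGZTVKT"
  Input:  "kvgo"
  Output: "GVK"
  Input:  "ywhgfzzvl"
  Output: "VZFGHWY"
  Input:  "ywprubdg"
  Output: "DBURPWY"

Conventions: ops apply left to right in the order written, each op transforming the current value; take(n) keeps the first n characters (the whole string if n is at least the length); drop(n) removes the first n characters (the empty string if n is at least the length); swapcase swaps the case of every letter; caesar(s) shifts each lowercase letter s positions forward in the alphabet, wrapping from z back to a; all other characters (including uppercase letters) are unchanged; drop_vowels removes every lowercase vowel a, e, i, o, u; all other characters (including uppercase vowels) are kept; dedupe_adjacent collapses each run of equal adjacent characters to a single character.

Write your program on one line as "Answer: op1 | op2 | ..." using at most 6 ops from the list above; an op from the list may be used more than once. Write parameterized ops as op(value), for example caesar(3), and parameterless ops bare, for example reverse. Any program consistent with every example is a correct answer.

dedupe_adjacent | swapcase | reverse | swapcase | drop(1) | swapcase

Check, running the answer program on each example:
  "puoyriekp" -> "puoyriekp" -> "PUOYRIEKP" -> "PKEIRYOUP" -> "pkeiryoup" -> "keiryoup" -> "KEIRYOUP"
  "gjgez" -> "gjgez" -> "GJGEZ" -> "ZEGJG" -> "zegjg" -> "egjg" -> "EGJG"
  "tkvtzgsuxqi" -> "tkvtzgsuxqi" -> "TKVTZGSUXQI" -> "IQXUSGZTVKT" -> "iqxusgztvkt" -> "qxusgztvkt" -> "QXUSGZTVKT"
  "kvgo" -> "kvgo" -> "KVGO" -> "OGVK" -> "ogvk" -> "gvk" -> "GVK"
  "ywhgfzzvl" -> "ywhgfzvl" -> "YWHGFZVL" -> "LVZFGHWY" -> "lvzfghwy" -> "vzfghwy" -> "VZFGHWY"
  "ywprubdg" -> "ywprubdg" -> "YWPRUBDG" -> "GDBURPWY" -> "gdburpwy" -> "dburpwy" -> "DBURPWY"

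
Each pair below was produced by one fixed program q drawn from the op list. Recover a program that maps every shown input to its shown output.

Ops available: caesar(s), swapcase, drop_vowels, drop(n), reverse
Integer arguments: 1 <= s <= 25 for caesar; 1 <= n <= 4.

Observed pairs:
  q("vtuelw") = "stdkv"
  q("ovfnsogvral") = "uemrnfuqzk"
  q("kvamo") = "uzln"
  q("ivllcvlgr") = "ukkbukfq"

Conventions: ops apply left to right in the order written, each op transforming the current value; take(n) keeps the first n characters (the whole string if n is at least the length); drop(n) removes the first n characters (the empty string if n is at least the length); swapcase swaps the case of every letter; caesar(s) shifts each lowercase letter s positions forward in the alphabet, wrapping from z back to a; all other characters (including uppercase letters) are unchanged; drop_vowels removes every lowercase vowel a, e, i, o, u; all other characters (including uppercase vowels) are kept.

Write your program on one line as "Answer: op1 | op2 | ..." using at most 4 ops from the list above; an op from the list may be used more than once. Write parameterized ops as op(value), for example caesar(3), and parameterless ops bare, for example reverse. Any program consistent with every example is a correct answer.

drop(1) | reverse | caesar(25) | reverse

Check, running the answer program on each example:
  "vtuelw" -> "tuelw" -> "wleut" -> "vkdts" -> "stdkv"
  "ovfnsogvral" -> "vfnsogvral" -> "larvgosnfv" -> "kzqufnrmeu" -> "uemrnfuqzk"
  "kvamo" -> "vamo" -> "omav" -> "nlzu" -> "uzln"
  "ivllcvlgr" -> "vllcvlgr" -> "rglvcllv" -> "qfkubkku" -> "ukkbukfq"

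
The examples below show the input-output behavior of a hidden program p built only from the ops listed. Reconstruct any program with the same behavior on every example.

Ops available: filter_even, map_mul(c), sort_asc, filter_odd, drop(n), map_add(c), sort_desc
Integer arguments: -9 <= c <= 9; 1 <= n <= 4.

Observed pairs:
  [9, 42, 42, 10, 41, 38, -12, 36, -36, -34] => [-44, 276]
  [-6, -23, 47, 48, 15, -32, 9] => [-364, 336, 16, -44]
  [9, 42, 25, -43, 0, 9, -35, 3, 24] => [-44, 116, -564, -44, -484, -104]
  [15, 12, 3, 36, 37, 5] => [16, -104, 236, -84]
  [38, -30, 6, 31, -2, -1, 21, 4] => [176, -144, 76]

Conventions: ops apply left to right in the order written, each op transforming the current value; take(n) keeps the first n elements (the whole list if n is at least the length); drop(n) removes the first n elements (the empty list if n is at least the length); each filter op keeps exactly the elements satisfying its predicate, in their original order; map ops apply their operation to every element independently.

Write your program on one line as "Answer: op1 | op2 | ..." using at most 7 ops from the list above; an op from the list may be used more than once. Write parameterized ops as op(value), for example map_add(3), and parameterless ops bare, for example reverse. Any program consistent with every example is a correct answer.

filter_odd | map_add(-4) | map_add(-8) | map_mul(5) | map_add(-7) | map_mul(2)

Check, running the answer program on each example:
  [9, 42, 42, 10, 41, 38, -12, 36, -36, -34] -> [9, 41] -> [5, 37] -> [-3, 29] -> [-15, 145] -> [-22, 138] -> [-44, 276]
  [-6, -23, 47, 48, 15, -32, 9] -> [-23, 47, 15, 9] -> [-27, 43, 11, 5] -> [-35, 35, 3, -3] -> [-175, 175, 15, -15] -> [-182, 168, 8, -22] -> [-364, 336, 16, -44]
  [9, 42, 25, -43, 0, 9, -35, 3, 24] -> [9, 25, -43, 9, -35, 3] -> [5, 21, -47, 5, -39, -1] -> [-3, 13, -55, -3, -47, -9] -> [-15, 65, -275, -15, -235, -45] -> [-22, 58, -282, -22, -242, -52] -> [-44, 116, -564, -44, -484, -104]
  [15, 12, 3, 36, 37, 5] -> [15, 3, 37, 5] -> [11, -1, 33, 1] -> [3, -9, 25, -7] -> [15, -45, 125, -35] -> [8, -52, 118, -42] -> [16, -104, 236, -84]
  [38, -30, 6, 31, -2, -1, 21, 4] -> [31, -1, 21] -> [27, -5, 17] -> [19, -13, 9] -> [95, -65, 45] -> [88, -72, 38] -> [176, -144, 76]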